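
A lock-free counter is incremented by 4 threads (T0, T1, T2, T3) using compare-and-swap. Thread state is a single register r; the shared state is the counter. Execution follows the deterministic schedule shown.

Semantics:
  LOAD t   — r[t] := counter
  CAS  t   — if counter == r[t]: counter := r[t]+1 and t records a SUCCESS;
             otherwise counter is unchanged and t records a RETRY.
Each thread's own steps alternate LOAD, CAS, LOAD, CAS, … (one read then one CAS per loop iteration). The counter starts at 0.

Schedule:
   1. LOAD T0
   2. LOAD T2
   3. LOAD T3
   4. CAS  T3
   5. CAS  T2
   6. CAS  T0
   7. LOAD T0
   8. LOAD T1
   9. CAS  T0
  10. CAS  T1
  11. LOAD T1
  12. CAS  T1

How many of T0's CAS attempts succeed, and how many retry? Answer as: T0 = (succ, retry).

step 1: T0 LOAD ⇒ load; ctr=0 reg=0
step 2: T2 LOAD ⇒ load; ctr=0 reg=0
step 3: T3 LOAD ⇒ load; ctr=0 reg=0
step 4: T3 CAS ⇒ ok; ctr=1 reg=0
step 5: T2 CAS ⇒ retry; ctr=1 reg=0
step 6: T0 CAS ⇒ retry; ctr=1 reg=0
step 7: T0 LOAD ⇒ load; ctr=1 reg=1
step 8: T1 LOAD ⇒ load; ctr=1 reg=1
step 9: T0 CAS ⇒ ok; ctr=2 reg=1
step 10: T1 CAS ⇒ retry; ctr=2 reg=1
step 11: T1 LOAD ⇒ load; ctr=2 reg=2
step 12: T1 CAS ⇒ ok; ctr=3 reg=2

T0 = (1, 1)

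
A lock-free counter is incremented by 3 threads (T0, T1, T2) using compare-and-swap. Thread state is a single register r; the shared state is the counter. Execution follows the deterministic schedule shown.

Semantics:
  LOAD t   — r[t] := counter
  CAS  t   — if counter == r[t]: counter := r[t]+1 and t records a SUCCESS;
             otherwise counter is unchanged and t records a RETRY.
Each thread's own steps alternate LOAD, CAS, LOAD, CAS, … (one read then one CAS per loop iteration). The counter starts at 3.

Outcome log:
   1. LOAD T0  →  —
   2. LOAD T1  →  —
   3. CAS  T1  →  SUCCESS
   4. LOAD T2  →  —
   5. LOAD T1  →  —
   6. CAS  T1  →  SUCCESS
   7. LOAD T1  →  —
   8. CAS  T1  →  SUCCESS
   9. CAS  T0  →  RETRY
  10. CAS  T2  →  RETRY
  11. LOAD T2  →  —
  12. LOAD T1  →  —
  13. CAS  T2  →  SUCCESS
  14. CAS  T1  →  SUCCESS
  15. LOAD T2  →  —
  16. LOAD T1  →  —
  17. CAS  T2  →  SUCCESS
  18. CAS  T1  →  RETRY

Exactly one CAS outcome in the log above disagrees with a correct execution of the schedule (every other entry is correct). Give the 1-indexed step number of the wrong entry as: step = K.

step = 14

Re-executing:
step 1: T0 LOAD ⇒ load; ctr=3 reg=3
step 2: T1 LOAD ⇒ load; ctr=3 reg=3
step 3: T1 CAS ⇒ ok; ctr=4 reg=3
step 4: T2 LOAD ⇒ load; ctr=4 reg=4
step 5: T1 LOAD ⇒ load; ctr=4 reg=4
step 6: T1 CAS ⇒ ok; ctr=5 reg=4
step 7: T1 LOAD ⇒ load; ctr=5 reg=5
step 8: T1 CAS ⇒ ok; ctr=6 reg=5
step 9: T0 CAS ⇒ retry; ctr=6 reg=3
step 10: T2 CAS ⇒ retry; ctr=6 reg=4
step 11: T2 LOAD ⇒ load; ctr=6 reg=6
step 12: T1 LOAD ⇒ load; ctr=6 reg=6
step 13: T2 CAS ⇒ ok; ctr=7 reg=6
step 14: T1 CAS ⇒ retry; ctr=7 reg=6
step 15: T2 LOAD ⇒ load; ctr=7 reg=7
step 16: T1 LOAD ⇒ load; ctr=7 reg=7
step 17: T2 CAS ⇒ ok; ctr=8 reg=7
step 18: T1 CAS ⇒ retry; ctr=8 reg=7
Flip is step 14.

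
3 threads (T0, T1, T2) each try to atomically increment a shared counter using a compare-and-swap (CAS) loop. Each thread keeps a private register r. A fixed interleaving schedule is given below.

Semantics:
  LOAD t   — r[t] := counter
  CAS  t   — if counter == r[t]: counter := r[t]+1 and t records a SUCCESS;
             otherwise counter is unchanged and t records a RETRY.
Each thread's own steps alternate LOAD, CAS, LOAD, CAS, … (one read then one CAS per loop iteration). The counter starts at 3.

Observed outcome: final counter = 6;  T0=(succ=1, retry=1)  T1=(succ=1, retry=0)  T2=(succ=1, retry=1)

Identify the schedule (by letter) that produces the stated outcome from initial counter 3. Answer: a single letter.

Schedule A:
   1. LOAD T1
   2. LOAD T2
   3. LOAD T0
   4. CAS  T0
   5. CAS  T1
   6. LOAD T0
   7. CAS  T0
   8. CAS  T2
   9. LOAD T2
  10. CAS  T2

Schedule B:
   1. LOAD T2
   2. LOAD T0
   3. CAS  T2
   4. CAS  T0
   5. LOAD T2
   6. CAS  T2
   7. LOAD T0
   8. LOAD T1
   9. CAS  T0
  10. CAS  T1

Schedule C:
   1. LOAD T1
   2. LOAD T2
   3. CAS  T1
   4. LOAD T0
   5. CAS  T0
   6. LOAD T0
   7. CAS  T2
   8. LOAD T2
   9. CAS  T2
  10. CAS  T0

Tracing schedule C:
[1] T1.load  rd  (counter 3, T1.r 3)
[2] T2.load  rd  (counter 3, T2.r 3)
[3] T1.cas  hit  (counter 4, T1.r 3)
[4] T0.load  rd  (counter 4, T0.r 4)
[5] T0.cas  hit  (counter 5, T0.r 4)
[6] T0.load  rd  (counter 5, T0.r 5)
[7] T2.cas  miss  (counter 5, T2.r 3)
[8] T2.load  rd  (counter 5, T2.r 5)
[9] T2.cas  hit  (counter 6, T2.r 5)
[10] T0.cas  miss  (counter 6, T0.r 5)

C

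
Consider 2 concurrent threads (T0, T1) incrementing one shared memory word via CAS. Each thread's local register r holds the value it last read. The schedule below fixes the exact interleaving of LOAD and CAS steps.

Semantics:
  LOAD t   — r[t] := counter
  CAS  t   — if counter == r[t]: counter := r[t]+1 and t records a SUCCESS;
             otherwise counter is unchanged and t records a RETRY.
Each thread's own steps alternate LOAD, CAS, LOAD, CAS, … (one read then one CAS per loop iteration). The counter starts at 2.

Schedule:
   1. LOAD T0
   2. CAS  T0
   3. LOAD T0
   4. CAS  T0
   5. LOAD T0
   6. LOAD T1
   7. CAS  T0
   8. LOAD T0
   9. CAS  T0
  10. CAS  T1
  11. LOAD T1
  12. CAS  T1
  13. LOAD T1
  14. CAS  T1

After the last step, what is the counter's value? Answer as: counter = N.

counter = 8

#1 T0 reads 2
#2 T0 CAS(2→3) writes; counter now 3
#3 T0 reads 3
#4 T0 CAS(3→4) writes; counter now 4
#5 T0 reads 4
#6 T1 reads 4
#7 T0 CAS(4→5) writes; counter now 5
#8 T0 reads 5
#9 T0 CAS(5→6) writes; counter now 6
#10 T1 CAS(4→5) fails; counter now 6
#11 T1 reads 6
#12 T1 CAS(6→7) writes; counter now 7
#13 T1 reads 7
#14 T1 CAS(7→8) writes; counter now 8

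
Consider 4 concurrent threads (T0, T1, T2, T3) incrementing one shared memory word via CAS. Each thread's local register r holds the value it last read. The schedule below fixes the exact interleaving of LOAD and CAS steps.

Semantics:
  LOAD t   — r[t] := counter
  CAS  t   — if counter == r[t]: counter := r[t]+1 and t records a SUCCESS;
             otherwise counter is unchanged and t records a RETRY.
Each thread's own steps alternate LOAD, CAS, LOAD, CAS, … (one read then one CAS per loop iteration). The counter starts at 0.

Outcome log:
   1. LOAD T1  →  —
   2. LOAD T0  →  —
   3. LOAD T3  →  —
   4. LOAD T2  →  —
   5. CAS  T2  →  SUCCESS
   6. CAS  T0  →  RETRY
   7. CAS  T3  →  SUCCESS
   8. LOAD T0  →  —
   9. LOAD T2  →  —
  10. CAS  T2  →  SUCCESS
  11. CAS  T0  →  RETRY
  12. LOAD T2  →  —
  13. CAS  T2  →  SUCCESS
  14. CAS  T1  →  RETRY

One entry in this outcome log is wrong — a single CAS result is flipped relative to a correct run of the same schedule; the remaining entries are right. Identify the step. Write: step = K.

Re-executing:
T1 LOAD — after: cnt=0, r=0 — load
T0 LOAD — after: cnt=0, r=0 — load
T3 LOAD — after: cnt=0, r=0 — load
T2 LOAD — after: cnt=0, r=0 — load
T2 CAS — after: cnt=1, r=0 — ok
T0 CAS — after: cnt=1, r=0 — retry
T3 CAS — after: cnt=1, r=0 — retry
T0 LOAD — after: cnt=1, r=1 — load
T2 LOAD — after: cnt=1, r=1 — load
T2 CAS — after: cnt=2, r=1 — ok
T0 CAS — after: cnt=2, r=1 — retry
T2 LOAD — after: cnt=2, r=2 — load
T2 CAS — after: cnt=3, r=2 — ok
T1 CAS — after: cnt=3, r=0 — retry
Log disagrees first at step 7.

step = 7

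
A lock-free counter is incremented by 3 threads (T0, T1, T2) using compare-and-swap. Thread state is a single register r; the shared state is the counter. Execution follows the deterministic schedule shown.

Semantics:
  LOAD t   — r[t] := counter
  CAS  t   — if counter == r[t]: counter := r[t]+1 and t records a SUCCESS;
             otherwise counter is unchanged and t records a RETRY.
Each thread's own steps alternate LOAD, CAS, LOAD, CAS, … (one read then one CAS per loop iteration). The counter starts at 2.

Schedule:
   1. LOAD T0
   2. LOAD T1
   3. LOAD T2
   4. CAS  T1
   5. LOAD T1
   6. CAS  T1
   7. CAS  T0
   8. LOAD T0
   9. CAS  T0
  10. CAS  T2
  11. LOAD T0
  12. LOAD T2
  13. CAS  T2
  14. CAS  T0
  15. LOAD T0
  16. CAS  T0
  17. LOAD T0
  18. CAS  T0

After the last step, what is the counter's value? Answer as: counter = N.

counter = 8

1. LOAD T0 → mem=2 r[T0]=2 [LOAD]
2. LOAD T1 → mem=2 r[T1]=2 [LOAD]
3. LOAD T2 → mem=2 r[T2]=2 [LOAD]
4. CAS T1 → mem=3 r[T1]=2 [OK]
5. LOAD T1 → mem=3 r[T1]=3 [LOAD]
6. CAS T1 → mem=4 r[T1]=3 [OK]
7. CAS T0 → mem=4 r[T0]=2 [RETRY]
8. LOAD T0 → mem=4 r[T0]=4 [LOAD]
9. CAS T0 → mem=5 r[T0]=4 [OK]
10. CAS T2 → mem=5 r[T2]=2 [RETRY]
11. LOAD T0 → mem=5 r[T0]=5 [LOAD]
12. LOAD T2 → mem=5 r[T2]=5 [LOAD]
13. CAS T2 → mem=6 r[T2]=5 [OK]
14. CAS T0 → mem=6 r[T0]=5 [RETRY]
15. LOAD T0 → mem=6 r[T0]=6 [LOAD]
16. CAS T0 → mem=7 r[T0]=6 [OK]
17. LOAD T0 → mem=7 r[T0]=7 [LOAD]
18. CAS T0 → mem=8 r[T0]=7 [OK]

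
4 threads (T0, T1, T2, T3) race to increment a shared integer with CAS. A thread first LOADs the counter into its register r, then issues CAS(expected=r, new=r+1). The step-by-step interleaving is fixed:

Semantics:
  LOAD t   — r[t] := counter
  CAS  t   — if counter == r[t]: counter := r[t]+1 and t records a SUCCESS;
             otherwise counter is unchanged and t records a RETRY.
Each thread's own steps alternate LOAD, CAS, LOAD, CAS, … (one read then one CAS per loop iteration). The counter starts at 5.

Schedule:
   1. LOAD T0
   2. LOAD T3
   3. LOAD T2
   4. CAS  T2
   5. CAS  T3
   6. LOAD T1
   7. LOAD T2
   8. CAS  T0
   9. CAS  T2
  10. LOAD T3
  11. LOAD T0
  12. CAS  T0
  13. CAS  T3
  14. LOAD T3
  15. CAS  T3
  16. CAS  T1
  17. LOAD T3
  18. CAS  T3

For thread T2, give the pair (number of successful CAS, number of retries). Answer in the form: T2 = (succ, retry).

step 1: T0 LOAD ⇒ load; ctr=5 reg=5
step 2: T3 LOAD ⇒ load; ctr=5 reg=5
step 3: T2 LOAD ⇒ load; ctr=5 reg=5
step 4: T2 CAS ⇒ ok; ctr=6 reg=5
step 5: T3 CAS ⇒ retry; ctr=6 reg=5
step 6: T1 LOAD ⇒ load; ctr=6 reg=6
step 7: T2 LOAD ⇒ load; ctr=6 reg=6
step 8: T0 CAS ⇒ retry; ctr=6 reg=5
step 9: T2 CAS ⇒ ok; ctr=7 reg=6
step 10: T3 LOAD ⇒ load; ctr=7 reg=7
step 11: T0 LOAD ⇒ load; ctr=7 reg=7
step 12: T0 CAS ⇒ ok; ctr=8 reg=7
step 13: T3 CAS ⇒ retry; ctr=8 reg=7
step 14: T3 LOAD ⇒ load; ctr=8 reg=8
step 15: T3 CAS ⇒ ok; ctr=9 reg=8
step 16: T1 CAS ⇒ retry; ctr=9 reg=6
step 17: T3 LOAD ⇒ load; ctr=9 reg=9
step 18: T3 CAS ⇒ ok; ctr=10 reg=9

T2 = (2, 0)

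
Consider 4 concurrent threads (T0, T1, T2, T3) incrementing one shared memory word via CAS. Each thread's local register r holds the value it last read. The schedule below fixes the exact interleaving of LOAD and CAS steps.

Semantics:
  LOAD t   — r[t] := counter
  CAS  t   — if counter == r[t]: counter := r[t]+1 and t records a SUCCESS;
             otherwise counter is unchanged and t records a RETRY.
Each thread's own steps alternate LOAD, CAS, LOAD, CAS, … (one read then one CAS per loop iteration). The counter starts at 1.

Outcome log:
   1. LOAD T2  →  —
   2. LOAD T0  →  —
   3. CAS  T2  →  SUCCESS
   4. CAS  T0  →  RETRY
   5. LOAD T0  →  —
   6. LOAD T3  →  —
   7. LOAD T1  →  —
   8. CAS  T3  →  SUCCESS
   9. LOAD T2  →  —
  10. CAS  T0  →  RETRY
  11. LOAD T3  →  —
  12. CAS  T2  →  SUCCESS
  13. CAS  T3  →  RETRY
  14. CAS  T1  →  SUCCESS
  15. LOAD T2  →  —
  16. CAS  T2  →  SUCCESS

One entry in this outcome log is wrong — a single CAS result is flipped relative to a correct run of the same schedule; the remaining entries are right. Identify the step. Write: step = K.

Reference trace:
#1 T2 reads 1
#2 T0 reads 1
#3 T2 CAS(1→2) writes; counter now 2
#4 T0 CAS(1→2) fails; counter now 2
#5 T0 reads 2
#6 T3 reads 2
#7 T1 reads 2
#8 T3 CAS(2→3) writes; counter now 3
#9 T2 reads 3
#10 T0 CAS(2→3) fails; counter now 3
#11 T3 reads 3
#12 T2 CAS(3→4) writes; counter now 4
#13 T3 CAS(3→4) fails; counter now 4
#14 T1 CAS(2→3) fails; counter now 4
#15 T2 reads 4
#16 T2 CAS(4→5) writes; counter now 5
Flip is step 14.

step = 14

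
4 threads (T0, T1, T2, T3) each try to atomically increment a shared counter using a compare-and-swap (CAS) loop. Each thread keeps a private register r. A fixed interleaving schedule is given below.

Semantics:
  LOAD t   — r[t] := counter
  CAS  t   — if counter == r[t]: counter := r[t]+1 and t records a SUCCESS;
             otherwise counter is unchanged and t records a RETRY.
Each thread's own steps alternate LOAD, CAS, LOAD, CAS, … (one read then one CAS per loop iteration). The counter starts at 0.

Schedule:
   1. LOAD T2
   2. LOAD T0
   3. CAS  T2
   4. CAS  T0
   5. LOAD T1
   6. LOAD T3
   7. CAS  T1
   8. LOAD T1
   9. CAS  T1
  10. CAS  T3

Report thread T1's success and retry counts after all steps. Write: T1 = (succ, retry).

T1 = (2, 0)

[1] T2.load  rd  (counter 0, T2.r 0)
[2] T0.load  rd  (counter 0, T0.r 0)
[3] T2.cas  hit  (counter 1, T2.r 0)
[4] T0.cas  miss  (counter 1, T0.r 0)
[5] T1.load  rd  (counter 1, T1.r 1)
[6] T3.load  rd  (counter 1, T3.r 1)
[7] T1.cas  hit  (counter 2, T1.r 1)
[8] T1.load  rd  (counter 2, T1.r 2)
[9] T1.cas  hit  (counter 3, T1.r 2)
[10] T3.cas  miss  (counter 3, T3.r 1)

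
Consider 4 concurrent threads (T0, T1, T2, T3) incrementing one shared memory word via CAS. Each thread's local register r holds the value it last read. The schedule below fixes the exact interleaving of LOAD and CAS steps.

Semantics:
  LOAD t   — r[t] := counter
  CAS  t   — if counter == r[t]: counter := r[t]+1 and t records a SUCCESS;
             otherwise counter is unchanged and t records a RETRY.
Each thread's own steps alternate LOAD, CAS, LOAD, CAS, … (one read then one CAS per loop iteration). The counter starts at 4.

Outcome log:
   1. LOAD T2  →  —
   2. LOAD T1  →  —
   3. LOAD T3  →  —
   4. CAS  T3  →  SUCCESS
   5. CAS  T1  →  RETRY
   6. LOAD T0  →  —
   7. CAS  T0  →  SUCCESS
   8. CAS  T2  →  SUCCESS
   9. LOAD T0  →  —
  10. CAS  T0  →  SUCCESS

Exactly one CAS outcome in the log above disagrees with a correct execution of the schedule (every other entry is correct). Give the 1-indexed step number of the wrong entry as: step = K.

step = 8

Correct run:
   1) LOAD T2:  M=4  r_T2=4
   2) LOAD T1:  M=4  r_T1=4
   3) LOAD T3:  M=4  r_T3=4
   4) CAS  T3:  M=5  r_T3=4 ✓
   5) CAS  T1:  M=5  r_T1=4 ✗
   6) LOAD T0:  M=5  r_T0=5
   7) CAS  T0:  M=6  r_T0=5 ✓
   8) CAS  T2:  M=6  r_T2=4 ✗
   9) LOAD T0:  M=6  r_T0=6
  10) CAS  T0:  M=7  r_T0=6 ✓
Log disagrees first at step 8.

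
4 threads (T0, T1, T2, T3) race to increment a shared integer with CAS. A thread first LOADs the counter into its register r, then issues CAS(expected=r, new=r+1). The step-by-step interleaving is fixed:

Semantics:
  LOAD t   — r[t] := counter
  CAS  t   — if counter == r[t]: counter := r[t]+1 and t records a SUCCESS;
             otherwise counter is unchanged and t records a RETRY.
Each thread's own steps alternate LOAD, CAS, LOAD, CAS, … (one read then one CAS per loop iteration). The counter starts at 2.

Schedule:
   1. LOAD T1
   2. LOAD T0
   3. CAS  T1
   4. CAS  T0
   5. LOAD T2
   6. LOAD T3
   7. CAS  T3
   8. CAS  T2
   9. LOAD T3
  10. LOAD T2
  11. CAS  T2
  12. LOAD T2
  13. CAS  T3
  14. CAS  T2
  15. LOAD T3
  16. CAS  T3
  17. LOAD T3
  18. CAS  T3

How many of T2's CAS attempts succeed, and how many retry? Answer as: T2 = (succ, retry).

T2 = (2, 1)

[1] T1.load  rd  (counter 2, T1.r 2)
[2] T0.load  rd  (counter 2, T0.r 2)
[3] T1.cas  hit  (counter 3, T1.r 2)
[4] T0.cas  miss  (counter 3, T0.r 2)
[5] T2.load  rd  (counter 3, T2.r 3)
[6] T3.load  rd  (counter 3, T3.r 3)
[7] T3.cas  hit  (counter 4, T3.r 3)
[8] T2.cas  miss  (counter 4, T2.r 3)
[9] T3.load  rd  (counter 4, T3.r 4)
[10] T2.load  rd  (counter 4, T2.r 4)
[11] T2.cas  hit  (counter 5, T2.r 4)
[12] T2.load  rd  (counter 5, T2.r 5)
[13] T3.cas  miss  (counter 5, T3.r 4)
[14] T2.cas  hit  (counter 6, T2.r 5)
[15] T3.load  rd  (counter 6, T3.r 6)
[16] T3.cas  hit  (counter 7, T3.r 6)
[17] T3.load  rd  (counter 7, T3.r 7)
[18] T3.cas  hit  (counter 8, T3.r 7)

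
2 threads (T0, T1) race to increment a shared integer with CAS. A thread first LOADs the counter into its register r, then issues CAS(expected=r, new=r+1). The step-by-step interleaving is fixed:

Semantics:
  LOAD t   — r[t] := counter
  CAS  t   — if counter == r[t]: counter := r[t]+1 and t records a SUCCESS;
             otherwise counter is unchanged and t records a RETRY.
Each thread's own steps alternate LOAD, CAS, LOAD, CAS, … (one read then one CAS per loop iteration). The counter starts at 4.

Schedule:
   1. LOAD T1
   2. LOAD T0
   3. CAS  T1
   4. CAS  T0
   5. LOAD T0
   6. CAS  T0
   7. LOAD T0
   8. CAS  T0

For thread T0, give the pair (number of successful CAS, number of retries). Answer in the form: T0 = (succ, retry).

T1 LOAD — after: cnt=4, r=4 — load
T0 LOAD — after: cnt=4, r=4 — load
T1 CAS — after: cnt=5, r=4 — ok
T0 CAS — after: cnt=5, r=4 — retry
T0 LOAD — after: cnt=5, r=5 — load
T0 CAS — after: cnt=6, r=5 — ok
T0 LOAD — after: cnt=6, r=6 — load
T0 CAS — after: cnt=7, r=6 — ok

T0 = (2, 1)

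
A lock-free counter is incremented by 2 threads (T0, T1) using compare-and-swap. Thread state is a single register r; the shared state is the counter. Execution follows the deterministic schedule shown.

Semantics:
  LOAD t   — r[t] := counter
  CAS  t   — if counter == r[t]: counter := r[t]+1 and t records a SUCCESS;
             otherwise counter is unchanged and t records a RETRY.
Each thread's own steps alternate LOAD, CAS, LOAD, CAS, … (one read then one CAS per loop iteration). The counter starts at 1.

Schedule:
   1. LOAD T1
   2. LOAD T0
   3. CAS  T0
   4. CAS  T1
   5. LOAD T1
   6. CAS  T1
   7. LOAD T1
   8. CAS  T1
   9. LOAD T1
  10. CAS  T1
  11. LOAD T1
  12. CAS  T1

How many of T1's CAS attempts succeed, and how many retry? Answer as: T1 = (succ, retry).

T1 = (4, 1)

step 1: T1 LOAD ⇒ load; ctr=1 reg=1
step 2: T0 LOAD ⇒ load; ctr=1 reg=1
step 3: T0 CAS ⇒ ok; ctr=2 reg=1
step 4: T1 CAS ⇒ retry; ctr=2 reg=1
step 5: T1 LOAD ⇒ load; ctr=2 reg=2
step 6: T1 CAS ⇒ ok; ctr=3 reg=2
step 7: T1 LOAD ⇒ load; ctr=3 reg=3
step 8: T1 CAS ⇒ ok; ctr=4 reg=3
step 9: T1 LOAD ⇒ load; ctr=4 reg=4
step 10: T1 CAS ⇒ ok; ctr=5 reg=4
step 11: T1 LOAD ⇒ load; ctr=5 reg=5
step 12: T1 CAS ⇒ ok; ctr=6 reg=5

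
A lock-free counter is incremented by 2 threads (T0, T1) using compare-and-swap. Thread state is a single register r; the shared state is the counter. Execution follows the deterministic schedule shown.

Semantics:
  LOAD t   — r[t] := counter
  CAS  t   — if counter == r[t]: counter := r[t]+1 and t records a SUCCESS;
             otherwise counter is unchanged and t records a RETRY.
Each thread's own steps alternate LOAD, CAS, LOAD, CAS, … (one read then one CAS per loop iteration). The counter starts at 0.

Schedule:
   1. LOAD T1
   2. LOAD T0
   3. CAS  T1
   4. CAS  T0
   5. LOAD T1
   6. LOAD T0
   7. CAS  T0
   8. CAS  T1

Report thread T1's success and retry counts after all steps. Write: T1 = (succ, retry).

step 1: T1 LOAD ⇒ load; ctr=0 reg=0
step 2: T0 LOAD ⇒ load; ctr=0 reg=0
step 3: T1 CAS ⇒ ok; ctr=1 reg=0
step 4: T0 CAS ⇒ retry; ctr=1 reg=0
step 5: T1 LOAD ⇒ load; ctr=1 reg=1
step 6: T0 LOAD ⇒ load; ctr=1 reg=1
step 7: T0 CAS ⇒ ok; ctr=2 reg=1
step 8: T1 CAS ⇒ retry; ctr=2 reg=1

T1 = (1, 1)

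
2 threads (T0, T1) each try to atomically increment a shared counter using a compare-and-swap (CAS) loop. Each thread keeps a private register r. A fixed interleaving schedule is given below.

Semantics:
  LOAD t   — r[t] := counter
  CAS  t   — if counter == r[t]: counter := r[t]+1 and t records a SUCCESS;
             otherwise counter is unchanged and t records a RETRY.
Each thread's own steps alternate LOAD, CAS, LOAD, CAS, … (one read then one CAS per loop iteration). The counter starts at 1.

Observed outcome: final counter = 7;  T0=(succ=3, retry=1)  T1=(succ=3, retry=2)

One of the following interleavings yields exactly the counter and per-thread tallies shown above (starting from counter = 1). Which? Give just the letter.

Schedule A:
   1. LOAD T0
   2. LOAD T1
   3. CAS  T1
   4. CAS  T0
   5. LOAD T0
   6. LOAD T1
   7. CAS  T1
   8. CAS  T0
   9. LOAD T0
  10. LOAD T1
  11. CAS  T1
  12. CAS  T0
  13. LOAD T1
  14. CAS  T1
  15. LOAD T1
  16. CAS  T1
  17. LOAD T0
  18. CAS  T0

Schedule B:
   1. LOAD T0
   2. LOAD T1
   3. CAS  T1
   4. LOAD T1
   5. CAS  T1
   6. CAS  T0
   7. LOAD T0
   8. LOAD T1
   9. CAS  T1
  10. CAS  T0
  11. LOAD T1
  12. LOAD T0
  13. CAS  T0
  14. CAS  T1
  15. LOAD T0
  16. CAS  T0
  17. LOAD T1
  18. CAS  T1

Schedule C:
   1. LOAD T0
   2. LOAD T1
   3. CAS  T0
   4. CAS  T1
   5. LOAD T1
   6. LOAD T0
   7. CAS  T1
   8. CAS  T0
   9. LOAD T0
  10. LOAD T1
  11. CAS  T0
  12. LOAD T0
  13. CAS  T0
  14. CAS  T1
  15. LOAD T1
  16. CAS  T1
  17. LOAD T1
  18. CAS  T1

Simulating candidate C:
1. LOAD T0 → mem=1 r[T0]=1 [LOAD]
2. LOAD T1 → mem=1 r[T1]=1 [LOAD]
3. CAS T0 → mem=2 r[T0]=1 [OK]
4. CAS T1 → mem=2 r[T1]=1 [RETRY]
5. LOAD T1 → mem=2 r[T1]=2 [LOAD]
6. LOAD T0 → mem=2 r[T0]=2 [LOAD]
7. CAS T1 → mem=3 r[T1]=2 [OK]
8. CAS T0 → mem=3 r[T0]=2 [RETRY]
9. LOAD T0 → mem=3 r[T0]=3 [LOAD]
10. LOAD T1 → mem=3 r[T1]=3 [LOAD]
11. CAS T0 → mem=4 r[T0]=3 [OK]
12. LOAD T0 → mem=4 r[T0]=4 [LOAD]
13. CAS T0 → mem=5 r[T0]=4 [OK]
14. CAS T1 → mem=5 r[T1]=3 [RETRY]
15. LOAD T1 → mem=5 r[T1]=5 [LOAD]
16. CAS T1 → mem=6 r[T1]=5 [OK]
17. LOAD T1 → mem=6 r[T1]=6 [LOAD]
18. CAS T1 → mem=7 r[T1]=6 [OK]

C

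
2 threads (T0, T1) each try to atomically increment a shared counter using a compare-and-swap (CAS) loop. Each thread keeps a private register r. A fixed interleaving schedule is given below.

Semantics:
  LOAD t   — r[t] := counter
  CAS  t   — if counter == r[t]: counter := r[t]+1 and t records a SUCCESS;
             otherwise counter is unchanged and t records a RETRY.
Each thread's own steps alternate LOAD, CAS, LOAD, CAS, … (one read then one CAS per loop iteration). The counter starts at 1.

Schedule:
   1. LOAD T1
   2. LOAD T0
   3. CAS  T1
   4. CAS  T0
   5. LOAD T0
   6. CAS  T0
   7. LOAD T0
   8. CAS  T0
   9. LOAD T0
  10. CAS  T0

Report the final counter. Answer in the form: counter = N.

T1 LOAD — after: cnt=1, r=1 — load
T0 LOAD — after: cnt=1, r=1 — load
T1 CAS — after: cnt=2, r=1 — ok
T0 CAS — after: cnt=2, r=1 — retry
T0 LOAD — after: cnt=2, r=2 — load
T0 CAS — after: cnt=3, r=2 — ok
T0 LOAD — after: cnt=3, r=3 — load
T0 CAS — after: cnt=4, r=3 — ok
T0 LOAD — after: cnt=4, r=4 — load
T0 CAS — after: cnt=5, r=4 — ok

counter = 5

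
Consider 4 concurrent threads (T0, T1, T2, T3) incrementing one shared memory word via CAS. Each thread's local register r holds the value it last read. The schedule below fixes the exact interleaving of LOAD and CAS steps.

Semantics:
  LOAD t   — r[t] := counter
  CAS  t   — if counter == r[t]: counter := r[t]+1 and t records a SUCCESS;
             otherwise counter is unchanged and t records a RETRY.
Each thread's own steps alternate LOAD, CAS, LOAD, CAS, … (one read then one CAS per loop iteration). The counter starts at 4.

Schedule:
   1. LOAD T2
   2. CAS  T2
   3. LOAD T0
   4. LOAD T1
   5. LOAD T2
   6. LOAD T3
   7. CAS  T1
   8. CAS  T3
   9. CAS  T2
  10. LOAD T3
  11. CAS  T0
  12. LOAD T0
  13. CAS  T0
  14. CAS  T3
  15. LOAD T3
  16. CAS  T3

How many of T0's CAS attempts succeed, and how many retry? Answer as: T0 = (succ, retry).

T2 LOAD — after: cnt=4, r=4 — load
T2 CAS — after: cnt=5, r=4 — ok
T0 LOAD — after: cnt=5, r=5 — load
T1 LOAD — after: cnt=5, r=5 — load
T2 LOAD — after: cnt=5, r=5 — load
T3 LOAD — after: cnt=5, r=5 — load
T1 CAS — after: cnt=6, r=5 — ok
T3 CAS — after: cnt=6, r=5 — retry
T2 CAS — after: cnt=6, r=5 — retry
T3 LOAD — after: cnt=6, r=6 — load
T0 CAS — after: cnt=6, r=5 — retry
T0 LOAD — after: cnt=6, r=6 — load
T0 CAS — after: cnt=7, r=6 — ok
T3 CAS — after: cnt=7, r=6 — retry
T3 LOAD — after: cnt=7, r=7 — load
T3 CAS — after: cnt=8, r=7 — ok

T0 = (1, 1)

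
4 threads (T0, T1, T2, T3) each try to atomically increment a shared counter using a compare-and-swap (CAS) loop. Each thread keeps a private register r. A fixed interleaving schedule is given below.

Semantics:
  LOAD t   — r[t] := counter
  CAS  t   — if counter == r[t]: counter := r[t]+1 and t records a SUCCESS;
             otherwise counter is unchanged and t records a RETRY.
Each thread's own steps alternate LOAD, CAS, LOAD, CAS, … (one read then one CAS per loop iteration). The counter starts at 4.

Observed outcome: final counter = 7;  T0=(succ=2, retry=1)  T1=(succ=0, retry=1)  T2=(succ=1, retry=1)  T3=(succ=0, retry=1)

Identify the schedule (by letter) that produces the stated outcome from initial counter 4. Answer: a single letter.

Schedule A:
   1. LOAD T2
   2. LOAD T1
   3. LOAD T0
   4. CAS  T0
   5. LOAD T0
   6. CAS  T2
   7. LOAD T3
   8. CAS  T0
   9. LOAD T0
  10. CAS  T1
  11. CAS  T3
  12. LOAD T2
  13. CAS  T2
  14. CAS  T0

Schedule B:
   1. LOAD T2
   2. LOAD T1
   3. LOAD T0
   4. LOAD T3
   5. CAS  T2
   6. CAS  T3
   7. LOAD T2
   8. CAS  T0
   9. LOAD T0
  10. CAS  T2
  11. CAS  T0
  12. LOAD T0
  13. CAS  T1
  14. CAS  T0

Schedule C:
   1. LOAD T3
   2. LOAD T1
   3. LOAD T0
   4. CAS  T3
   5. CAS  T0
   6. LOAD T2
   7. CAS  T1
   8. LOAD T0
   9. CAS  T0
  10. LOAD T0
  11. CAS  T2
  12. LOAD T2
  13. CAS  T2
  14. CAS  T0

A

Run A:
step 1: T2 LOAD ⇒ load; ctr=4 reg=4
step 2: T1 LOAD ⇒ load; ctr=4 reg=4
step 3: T0 LOAD ⇒ load; ctr=4 reg=4
step 4: T0 CAS ⇒ ok; ctr=5 reg=4
step 5: T0 LOAD ⇒ load; ctr=5 reg=5
step 6: T2 CAS ⇒ retry; ctr=5 reg=4
step 7: T3 LOAD ⇒ load; ctr=5 reg=5
step 8: T0 CAS ⇒ ok; ctr=6 reg=5
step 9: T0 LOAD ⇒ load; ctr=6 reg=6
step 10: T1 CAS ⇒ retry; ctr=6 reg=4
step 11: T3 CAS ⇒ retry; ctr=6 reg=5
step 12: T2 LOAD ⇒ load; ctr=6 reg=6
step 13: T2 CAS ⇒ ok; ctr=7 reg=6
step 14: T0 CAS ⇒ retry; ctr=7 reg=6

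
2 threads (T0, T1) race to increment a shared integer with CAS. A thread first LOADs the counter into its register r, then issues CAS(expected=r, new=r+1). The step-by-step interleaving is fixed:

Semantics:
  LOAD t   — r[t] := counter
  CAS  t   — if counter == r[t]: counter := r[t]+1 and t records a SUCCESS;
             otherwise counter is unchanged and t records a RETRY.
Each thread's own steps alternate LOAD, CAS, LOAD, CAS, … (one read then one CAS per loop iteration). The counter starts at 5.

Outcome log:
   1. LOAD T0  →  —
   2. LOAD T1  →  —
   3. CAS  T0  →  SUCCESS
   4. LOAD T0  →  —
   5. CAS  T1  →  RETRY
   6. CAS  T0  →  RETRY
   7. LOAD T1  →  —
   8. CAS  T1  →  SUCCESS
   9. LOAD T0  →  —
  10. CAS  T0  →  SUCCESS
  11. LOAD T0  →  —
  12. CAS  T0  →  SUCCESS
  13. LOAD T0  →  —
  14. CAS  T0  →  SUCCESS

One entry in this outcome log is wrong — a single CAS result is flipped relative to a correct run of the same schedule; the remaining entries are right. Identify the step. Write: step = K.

step = 6

Re-executing:
1. LOAD T0 → mem=5 r[T0]=5 [LOAD]
2. LOAD T1 → mem=5 r[T1]=5 [LOAD]
3. CAS T0 → mem=6 r[T0]=5 [OK]
4. LOAD T0 → mem=6 r[T0]=6 [LOAD]
5. CAS T1 → mem=6 r[T1]=5 [RETRY]
6. CAS T0 → mem=7 r[T0]=6 [OK]
7. LOAD T1 → mem=7 r[T1]=7 [LOAD]
8. CAS T1 → mem=8 r[T1]=7 [OK]
9. LOAD T0 → mem=8 r[T0]=8 [LOAD]
10. CAS T0 → mem=9 r[T0]=8 [OK]
11. LOAD T0 → mem=9 r[T0]=9 [LOAD]
12. CAS T0 → mem=10 r[T0]=9 [OK]
13. LOAD T0 → mem=10 r[T0]=10 [LOAD]
14. CAS T0 → mem=11 r[T0]=10 [OK]
Mismatch at 6.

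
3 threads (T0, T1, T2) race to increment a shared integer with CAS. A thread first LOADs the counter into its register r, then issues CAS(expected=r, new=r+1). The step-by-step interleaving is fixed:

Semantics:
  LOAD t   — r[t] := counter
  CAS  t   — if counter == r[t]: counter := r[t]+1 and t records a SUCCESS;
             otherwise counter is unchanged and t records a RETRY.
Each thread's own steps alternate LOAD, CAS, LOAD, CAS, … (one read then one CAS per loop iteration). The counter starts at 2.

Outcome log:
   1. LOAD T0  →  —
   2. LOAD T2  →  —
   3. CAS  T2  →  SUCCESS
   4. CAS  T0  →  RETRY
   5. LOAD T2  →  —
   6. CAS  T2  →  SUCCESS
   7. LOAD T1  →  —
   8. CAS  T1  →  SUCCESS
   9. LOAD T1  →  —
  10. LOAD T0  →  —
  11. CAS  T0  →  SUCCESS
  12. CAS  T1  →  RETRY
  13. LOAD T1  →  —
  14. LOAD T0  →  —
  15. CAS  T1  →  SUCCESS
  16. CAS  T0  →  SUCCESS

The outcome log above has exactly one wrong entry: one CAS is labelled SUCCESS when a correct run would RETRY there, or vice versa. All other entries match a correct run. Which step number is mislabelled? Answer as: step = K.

step = 16

Reference trace:
1. LOAD T0 → mem=2 r[T0]=2 [LOAD]
2. LOAD T2 → mem=2 r[T2]=2 [LOAD]
3. CAS T2 → mem=3 r[T2]=2 [OK]
4. CAS T0 → mem=3 r[T0]=2 [RETRY]
5. LOAD T2 → mem=3 r[T2]=3 [LOAD]
6. CAS T2 → mem=4 r[T2]=3 [OK]
7. LOAD T1 → mem=4 r[T1]=4 [LOAD]
8. CAS T1 → mem=5 r[T1]=4 [OK]
9. LOAD T1 → mem=5 r[T1]=5 [LOAD]
10. LOAD T0 → mem=5 r[T0]=5 [LOAD]
11. CAS T0 → mem=6 r[T0]=5 [OK]
12. CAS T1 → mem=6 r[T1]=5 [RETRY]
13. LOAD T1 → mem=6 r[T1]=6 [LOAD]
14. LOAD T0 → mem=6 r[T0]=6 [LOAD]
15. CAS T1 → mem=7 r[T1]=6 [OK]
16. CAS T0 → mem=7 r[T0]=6 [RETRY]
Flip is step 16.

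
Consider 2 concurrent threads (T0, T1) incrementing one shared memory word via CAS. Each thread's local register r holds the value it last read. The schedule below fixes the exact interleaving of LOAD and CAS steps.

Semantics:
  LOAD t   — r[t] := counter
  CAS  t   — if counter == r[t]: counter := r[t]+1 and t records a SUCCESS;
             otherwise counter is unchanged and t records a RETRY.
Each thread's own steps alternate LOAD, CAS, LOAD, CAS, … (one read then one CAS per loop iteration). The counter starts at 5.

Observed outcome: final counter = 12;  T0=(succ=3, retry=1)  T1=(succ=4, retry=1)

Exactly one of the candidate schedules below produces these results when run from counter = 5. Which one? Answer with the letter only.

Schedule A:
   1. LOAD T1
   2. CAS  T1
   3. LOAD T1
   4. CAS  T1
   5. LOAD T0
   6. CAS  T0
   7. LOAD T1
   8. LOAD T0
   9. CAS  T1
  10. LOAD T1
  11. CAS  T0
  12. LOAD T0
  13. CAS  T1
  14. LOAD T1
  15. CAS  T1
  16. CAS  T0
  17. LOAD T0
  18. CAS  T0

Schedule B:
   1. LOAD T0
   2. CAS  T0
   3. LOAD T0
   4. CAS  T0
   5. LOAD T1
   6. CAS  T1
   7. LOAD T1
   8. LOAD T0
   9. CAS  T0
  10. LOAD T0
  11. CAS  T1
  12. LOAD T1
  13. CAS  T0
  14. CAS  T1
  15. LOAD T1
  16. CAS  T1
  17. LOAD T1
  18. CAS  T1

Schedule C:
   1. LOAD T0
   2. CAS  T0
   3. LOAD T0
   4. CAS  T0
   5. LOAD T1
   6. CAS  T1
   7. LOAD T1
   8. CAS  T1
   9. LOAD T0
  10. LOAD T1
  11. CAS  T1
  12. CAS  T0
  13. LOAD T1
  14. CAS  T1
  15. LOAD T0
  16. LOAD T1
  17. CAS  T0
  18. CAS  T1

C

Tracing schedule C:
T0 LOAD — after: cnt=5, r=5 — load
T0 CAS — after: cnt=6, r=5 — ok
T0 LOAD — after: cnt=6, r=6 — load
T0 CAS — after: cnt=7, r=6 — ok
T1 LOAD — after: cnt=7, r=7 — load
T1 CAS — after: cnt=8, r=7 — ok
T1 LOAD — after: cnt=8, r=8 — load
T1 CAS — after: cnt=9, r=8 — ok
T0 LOAD — after: cnt=9, r=9 — load
T1 LOAD — after: cnt=9, r=9 — load
T1 CAS — after: cnt=10, r=9 — ok
T0 CAS — after: cnt=10, r=9 — retry
T1 LOAD — after: cnt=10, r=10 — load
T1 CAS — after: cnt=11, r=10 — ok
T0 LOAD — after: cnt=11, r=11 — load
T1 LOAD — after: cnt=11, r=11 — load
T0 CAS — after: cnt=12, r=11 — ok
T1 CAS — after: cnt=12, r=11 — retry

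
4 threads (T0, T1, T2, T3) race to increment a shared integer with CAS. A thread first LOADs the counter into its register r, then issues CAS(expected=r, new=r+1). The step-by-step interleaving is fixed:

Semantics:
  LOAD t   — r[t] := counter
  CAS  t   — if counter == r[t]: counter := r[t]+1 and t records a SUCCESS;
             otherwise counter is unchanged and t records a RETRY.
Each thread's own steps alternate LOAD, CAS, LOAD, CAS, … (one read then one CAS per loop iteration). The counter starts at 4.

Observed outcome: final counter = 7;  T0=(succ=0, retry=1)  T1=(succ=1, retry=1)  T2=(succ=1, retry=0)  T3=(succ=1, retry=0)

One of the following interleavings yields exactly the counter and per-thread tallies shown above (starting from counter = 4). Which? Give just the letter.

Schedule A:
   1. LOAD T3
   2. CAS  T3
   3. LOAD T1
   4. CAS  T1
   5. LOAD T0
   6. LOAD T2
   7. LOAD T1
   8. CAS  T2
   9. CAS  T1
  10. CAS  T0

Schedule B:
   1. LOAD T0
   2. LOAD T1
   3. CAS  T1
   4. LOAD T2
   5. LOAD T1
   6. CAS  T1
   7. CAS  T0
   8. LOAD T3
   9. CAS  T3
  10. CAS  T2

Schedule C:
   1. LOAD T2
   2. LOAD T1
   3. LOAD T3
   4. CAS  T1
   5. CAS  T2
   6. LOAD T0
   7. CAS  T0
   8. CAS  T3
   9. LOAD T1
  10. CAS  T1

Tracing schedule A:
T3 LOAD — after: cnt=4, r=4 — load
T3 CAS — after: cnt=5, r=4 — ok
T1 LOAD — after: cnt=5, r=5 — load
T1 CAS — after: cnt=6, r=5 — ok
T0 LOAD — after: cnt=6, r=6 — load
T2 LOAD — after: cnt=6, r=6 — load
T1 LOAD — after: cnt=6, r=6 — load
T2 CAS — after: cnt=7, r=6 — ok
T1 CAS — after: cnt=7, r=6 — retry
T0 CAS — after: cnt=7, r=6 — retry

A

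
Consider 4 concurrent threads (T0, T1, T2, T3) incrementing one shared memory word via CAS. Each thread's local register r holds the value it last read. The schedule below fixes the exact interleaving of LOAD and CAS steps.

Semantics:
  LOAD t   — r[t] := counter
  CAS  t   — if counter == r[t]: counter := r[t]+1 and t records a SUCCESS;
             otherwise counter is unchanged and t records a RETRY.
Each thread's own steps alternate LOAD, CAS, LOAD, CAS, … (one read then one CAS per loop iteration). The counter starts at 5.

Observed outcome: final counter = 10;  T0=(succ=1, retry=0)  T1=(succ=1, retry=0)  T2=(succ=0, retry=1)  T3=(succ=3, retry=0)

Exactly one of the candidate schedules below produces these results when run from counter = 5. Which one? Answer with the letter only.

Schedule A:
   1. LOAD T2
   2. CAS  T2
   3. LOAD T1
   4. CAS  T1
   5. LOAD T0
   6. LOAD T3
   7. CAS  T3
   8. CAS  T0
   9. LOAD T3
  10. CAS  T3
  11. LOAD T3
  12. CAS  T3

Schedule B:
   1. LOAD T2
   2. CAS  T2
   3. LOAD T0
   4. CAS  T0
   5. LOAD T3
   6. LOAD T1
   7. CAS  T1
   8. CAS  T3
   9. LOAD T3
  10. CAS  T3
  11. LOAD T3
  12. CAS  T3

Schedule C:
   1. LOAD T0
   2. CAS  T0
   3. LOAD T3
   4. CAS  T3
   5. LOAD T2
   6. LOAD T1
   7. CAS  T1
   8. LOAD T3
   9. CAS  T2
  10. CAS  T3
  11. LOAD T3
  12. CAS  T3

C

Simulating candidate C:
step 1: T0 LOAD ⇒ load; ctr=5 reg=5
step 2: T0 CAS ⇒ ok; ctr=6 reg=5
step 3: T3 LOAD ⇒ load; ctr=6 reg=6
step 4: T3 CAS ⇒ ok; ctr=7 reg=6
step 5: T2 LOAD ⇒ load; ctr=7 reg=7
step 6: T1 LOAD ⇒ load; ctr=7 reg=7
step 7: T1 CAS ⇒ ok; ctr=8 reg=7
step 8: T3 LOAD ⇒ load; ctr=8 reg=8
step 9: T2 CAS ⇒ retry; ctr=8 reg=7
step 10: T3 CAS ⇒ ok; ctr=9 reg=8
step 11: T3 LOAD ⇒ load; ctr=9 reg=9
step 12: T3 CAS ⇒ ok; ctr=10 reg=9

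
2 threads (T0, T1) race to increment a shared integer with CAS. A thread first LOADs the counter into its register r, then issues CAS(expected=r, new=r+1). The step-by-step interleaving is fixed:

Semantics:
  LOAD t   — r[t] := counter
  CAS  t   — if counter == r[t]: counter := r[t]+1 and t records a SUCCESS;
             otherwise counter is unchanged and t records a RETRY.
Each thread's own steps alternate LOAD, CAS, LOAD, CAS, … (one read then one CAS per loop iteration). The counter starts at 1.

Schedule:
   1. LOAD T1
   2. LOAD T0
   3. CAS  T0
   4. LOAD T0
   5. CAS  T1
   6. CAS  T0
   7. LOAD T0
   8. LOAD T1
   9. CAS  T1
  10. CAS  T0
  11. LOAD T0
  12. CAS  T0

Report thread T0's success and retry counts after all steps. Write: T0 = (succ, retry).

1. LOAD T1 → mem=1 r[T1]=1 [LOAD]
2. LOAD T0 → mem=1 r[T0]=1 [LOAD]
3. CAS T0 → mem=2 r[T0]=1 [OK]
4. LOAD T0 → mem=2 r[T0]=2 [LOAD]
5. CAS T1 → mem=2 r[T1]=1 [RETRY]
6. CAS T0 → mem=3 r[T0]=2 [OK]
7. LOAD T0 → mem=3 r[T0]=3 [LOAD]
8. LOAD T1 → mem=3 r[T1]=3 [LOAD]
9. CAS T1 → mem=4 r[T1]=3 [OK]
10. CAS T0 → mem=4 r[T0]=3 [RETRY]
11. LOAD T0 → mem=4 r[T0]=4 [LOAD]
12. CAS T0 → mem=5 r[T0]=4 [OK]

T0 = (3, 1)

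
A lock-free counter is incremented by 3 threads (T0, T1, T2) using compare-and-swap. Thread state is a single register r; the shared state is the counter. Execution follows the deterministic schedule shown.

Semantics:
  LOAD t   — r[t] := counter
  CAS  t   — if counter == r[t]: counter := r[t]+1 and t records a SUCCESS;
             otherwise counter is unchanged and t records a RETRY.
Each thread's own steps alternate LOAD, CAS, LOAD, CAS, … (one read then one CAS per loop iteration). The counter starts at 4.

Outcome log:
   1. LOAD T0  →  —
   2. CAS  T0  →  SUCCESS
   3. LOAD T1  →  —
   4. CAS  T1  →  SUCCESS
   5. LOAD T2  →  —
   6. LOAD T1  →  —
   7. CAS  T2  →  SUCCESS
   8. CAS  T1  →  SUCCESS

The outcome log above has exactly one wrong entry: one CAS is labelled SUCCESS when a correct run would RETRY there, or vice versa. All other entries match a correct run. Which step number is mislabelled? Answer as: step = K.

step = 8

Re-executing:
[1] T0.load  rd  (counter 4, T0.r 4)
[2] T0.cas  hit  (counter 5, T0.r 4)
[3] T1.load  rd  (counter 5, T1.r 5)
[4] T1.cas  hit  (counter 6, T1.r 5)
[5] T2.load  rd  (counter 6, T2.r 6)
[6] T1.load  rd  (counter 6, T1.r 6)
[7] T2.cas  hit  (counter 7, T2.r 6)
[8] T1.cas  miss  (counter 7, T1.r 6)
Flip is step 8.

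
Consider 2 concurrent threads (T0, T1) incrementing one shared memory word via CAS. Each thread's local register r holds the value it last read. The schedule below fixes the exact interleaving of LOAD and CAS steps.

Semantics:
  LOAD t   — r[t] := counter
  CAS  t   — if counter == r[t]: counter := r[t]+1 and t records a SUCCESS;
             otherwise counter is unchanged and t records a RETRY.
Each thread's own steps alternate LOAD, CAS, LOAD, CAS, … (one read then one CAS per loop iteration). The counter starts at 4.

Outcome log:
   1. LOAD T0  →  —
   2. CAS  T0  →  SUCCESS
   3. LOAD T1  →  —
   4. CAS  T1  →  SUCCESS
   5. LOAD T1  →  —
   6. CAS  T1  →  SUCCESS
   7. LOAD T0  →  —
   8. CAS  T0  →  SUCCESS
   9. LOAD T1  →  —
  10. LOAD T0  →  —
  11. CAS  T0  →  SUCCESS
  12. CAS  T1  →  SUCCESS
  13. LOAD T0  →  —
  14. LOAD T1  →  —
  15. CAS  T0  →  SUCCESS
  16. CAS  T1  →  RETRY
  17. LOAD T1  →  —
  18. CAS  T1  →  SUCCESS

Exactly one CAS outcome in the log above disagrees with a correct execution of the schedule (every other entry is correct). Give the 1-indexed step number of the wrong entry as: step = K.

Reference trace:
   1) LOAD T0:  M=4  r_T0=4
   2) CAS  T0:  M=5  r_T0=4 ✓
   3) LOAD T1:  M=5  r_T1=5
   4) CAS  T1:  M=6  r_T1=5 ✓
   5) LOAD T1:  M=6  r_T1=6
   6) CAS  T1:  M=7  r_T1=6 ✓
   7) LOAD T0:  M=7  r_T0=7
   8) CAS  T0:  M=8  r_T0=7 ✓
   9) LOAD T1:  M=8  r_T1=8
  10) LOAD T0:  M=8  r_T0=8
  11) CAS  T0:  M=9  r_T0=8 ✓
  12) CAS  T1:  M=9  r_T1=8 ✗
  13) LOAD T0:  M=9  r_T0=9
  14) LOAD T1:  M=9  r_T1=9
  15) CAS  T0:  M=10  r_T0=9 ✓
  16) CAS  T1:  M=10  r_T1=9 ✗
  17) LOAD T1:  M=10  r_T1=10
  18) CAS  T1:  M=11  r_T1=10 ✓
Log disagrees first at step 12.

step = 12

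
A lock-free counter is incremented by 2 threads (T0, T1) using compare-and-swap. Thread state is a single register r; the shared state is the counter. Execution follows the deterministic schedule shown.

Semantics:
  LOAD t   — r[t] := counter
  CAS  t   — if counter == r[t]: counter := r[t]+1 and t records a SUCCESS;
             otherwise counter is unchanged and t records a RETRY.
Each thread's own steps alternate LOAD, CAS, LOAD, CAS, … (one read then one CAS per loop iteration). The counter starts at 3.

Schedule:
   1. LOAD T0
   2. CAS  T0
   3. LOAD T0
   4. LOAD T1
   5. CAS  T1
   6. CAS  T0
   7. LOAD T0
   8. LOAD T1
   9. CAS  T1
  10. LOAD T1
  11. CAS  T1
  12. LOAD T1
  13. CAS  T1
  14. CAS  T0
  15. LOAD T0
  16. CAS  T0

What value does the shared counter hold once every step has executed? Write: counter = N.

1. LOAD T0 → mem=3 r[T0]=3 [LOAD]
2. CAS T0 → mem=4 r[T0]=3 [OK]
3. LOAD T0 → mem=4 r[T0]=4 [LOAD]
4. LOAD T1 → mem=4 r[T1]=4 [LOAD]
5. CAS T1 → mem=5 r[T1]=4 [OK]
6. CAS T0 → mem=5 r[T0]=4 [RETRY]
7. LOAD T0 → mem=5 r[T0]=5 [LOAD]
8. LOAD T1 → mem=5 r[T1]=5 [LOAD]
9. CAS T1 → mem=6 r[T1]=5 [OK]
10. LOAD T1 → mem=6 r[T1]=6 [LOAD]
11. CAS T1 → mem=7 r[T1]=6 [OK]
12. LOAD T1 → mem=7 r[T1]=7 [LOAD]
13. CAS T1 → mem=8 r[T1]=7 [OK]
14. CAS T0 → mem=8 r[T0]=5 [RETRY]
15. LOAD T0 → mem=8 r[T0]=8 [LOAD]
16. CAS T0 → mem=9 r[T0]=8 [OK]

counter = 9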